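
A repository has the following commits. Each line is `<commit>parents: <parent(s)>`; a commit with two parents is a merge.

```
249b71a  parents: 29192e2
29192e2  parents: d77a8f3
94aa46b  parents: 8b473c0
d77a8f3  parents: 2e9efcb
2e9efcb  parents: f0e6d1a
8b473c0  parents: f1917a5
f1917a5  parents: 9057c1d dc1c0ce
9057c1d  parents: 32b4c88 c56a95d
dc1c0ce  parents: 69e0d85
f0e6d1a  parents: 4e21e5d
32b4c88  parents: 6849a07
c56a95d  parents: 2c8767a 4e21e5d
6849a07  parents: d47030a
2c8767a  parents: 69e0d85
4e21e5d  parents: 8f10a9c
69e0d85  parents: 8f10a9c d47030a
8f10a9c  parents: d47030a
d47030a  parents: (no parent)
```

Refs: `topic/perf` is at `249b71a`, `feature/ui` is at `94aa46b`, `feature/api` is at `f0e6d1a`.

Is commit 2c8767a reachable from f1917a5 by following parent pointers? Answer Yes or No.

Yes

Ancestors of f1917a5 (commits reachable by following parents): {2c8767a, 32b4c88, 4e21e5d, 6849a07, 69e0d85, 8f10a9c, 9057c1d, c56a95d, d47030a, dc1c0ce, f1917a5}.
2c8767a is in that set, so it is an ancestor of f1917a5.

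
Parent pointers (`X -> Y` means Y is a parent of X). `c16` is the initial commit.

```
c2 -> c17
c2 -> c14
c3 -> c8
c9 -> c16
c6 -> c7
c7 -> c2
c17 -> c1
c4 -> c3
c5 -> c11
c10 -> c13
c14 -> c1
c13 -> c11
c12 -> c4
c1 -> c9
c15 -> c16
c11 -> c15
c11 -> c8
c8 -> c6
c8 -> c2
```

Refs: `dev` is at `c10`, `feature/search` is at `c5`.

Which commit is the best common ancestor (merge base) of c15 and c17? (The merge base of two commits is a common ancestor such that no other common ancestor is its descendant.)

Ancestors of c15: {c15, c16}.
Ancestors of c17: {c1, c16, c17, c9}.
Common ancestors: {c16}.
The only common ancestor is c16, so it is the merge base.

c16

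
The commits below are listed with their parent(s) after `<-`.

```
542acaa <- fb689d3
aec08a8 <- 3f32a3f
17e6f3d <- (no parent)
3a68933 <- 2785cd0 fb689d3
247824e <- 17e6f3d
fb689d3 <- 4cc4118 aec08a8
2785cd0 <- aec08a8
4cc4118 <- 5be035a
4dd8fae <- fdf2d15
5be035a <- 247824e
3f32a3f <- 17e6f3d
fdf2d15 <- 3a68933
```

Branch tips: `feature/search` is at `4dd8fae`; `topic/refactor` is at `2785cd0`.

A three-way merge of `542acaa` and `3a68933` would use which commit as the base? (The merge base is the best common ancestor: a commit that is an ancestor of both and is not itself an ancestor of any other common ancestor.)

Ancestors of 542acaa: {17e6f3d, 247824e, 3f32a3f, 4cc4118, 542acaa, 5be035a, aec08a8, fb689d3}.
Ancestors of 3a68933: {17e6f3d, 247824e, 2785cd0, 3a68933, 3f32a3f, 4cc4118, 5be035a, aec08a8, fb689d3}.
Common ancestors: {17e6f3d, 247824e, 3f32a3f, 4cc4118, 5be035a, aec08a8, fb689d3}.
Among these, fb689d3 is not an ancestor of any other common ancestor — it is the merge base.

fb689d3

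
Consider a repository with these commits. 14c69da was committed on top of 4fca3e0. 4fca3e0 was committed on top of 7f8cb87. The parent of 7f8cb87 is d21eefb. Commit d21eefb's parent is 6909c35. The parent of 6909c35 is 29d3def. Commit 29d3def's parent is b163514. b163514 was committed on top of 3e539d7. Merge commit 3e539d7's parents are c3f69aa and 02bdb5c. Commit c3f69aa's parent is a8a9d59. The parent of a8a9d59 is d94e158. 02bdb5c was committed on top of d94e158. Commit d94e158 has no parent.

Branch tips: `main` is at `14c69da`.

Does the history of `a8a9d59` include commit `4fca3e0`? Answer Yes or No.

Ancestors of a8a9d59: {a8a9d59, d94e158}.
4fca3e0 is not in that set, so it is not an ancestor of a8a9d59.

No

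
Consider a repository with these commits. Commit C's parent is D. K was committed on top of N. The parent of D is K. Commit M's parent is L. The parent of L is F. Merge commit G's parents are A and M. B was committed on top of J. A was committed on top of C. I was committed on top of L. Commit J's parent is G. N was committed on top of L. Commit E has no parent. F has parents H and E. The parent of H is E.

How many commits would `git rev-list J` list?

12

Walking parent pointers from J: reachable set = {A, C, D, E, F, G, H, J, K, L, M, N}.
That is 12 commits.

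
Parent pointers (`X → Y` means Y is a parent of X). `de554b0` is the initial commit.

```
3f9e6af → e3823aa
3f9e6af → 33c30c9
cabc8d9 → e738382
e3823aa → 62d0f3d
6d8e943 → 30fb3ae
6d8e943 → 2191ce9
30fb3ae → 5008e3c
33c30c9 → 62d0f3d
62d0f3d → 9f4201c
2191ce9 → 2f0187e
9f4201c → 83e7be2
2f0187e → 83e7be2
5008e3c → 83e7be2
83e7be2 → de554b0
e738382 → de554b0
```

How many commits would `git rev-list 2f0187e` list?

3

Walking parent pointers from 2f0187e: reachable set = {2f0187e, 83e7be2, de554b0}.
That is 3 commits.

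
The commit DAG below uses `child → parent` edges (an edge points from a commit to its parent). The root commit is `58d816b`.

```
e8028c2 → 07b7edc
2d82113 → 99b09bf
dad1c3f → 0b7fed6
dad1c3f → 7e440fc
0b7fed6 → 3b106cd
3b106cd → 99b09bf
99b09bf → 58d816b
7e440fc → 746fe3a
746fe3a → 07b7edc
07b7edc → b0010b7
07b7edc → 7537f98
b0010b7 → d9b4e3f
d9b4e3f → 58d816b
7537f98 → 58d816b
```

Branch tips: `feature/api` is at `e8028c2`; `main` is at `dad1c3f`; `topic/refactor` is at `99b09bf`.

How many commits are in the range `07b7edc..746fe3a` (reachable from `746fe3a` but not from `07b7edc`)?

1

Reachable from 746fe3a: {07b7edc, 58d816b, 746fe3a, 7537f98, b0010b7, d9b4e3f}.
Reachable from 07b7edc: {07b7edc, 58d816b, 7537f98, b0010b7, d9b4e3f}.
In 746fe3a's history but not 07b7edc's: {746fe3a} — 1 commit.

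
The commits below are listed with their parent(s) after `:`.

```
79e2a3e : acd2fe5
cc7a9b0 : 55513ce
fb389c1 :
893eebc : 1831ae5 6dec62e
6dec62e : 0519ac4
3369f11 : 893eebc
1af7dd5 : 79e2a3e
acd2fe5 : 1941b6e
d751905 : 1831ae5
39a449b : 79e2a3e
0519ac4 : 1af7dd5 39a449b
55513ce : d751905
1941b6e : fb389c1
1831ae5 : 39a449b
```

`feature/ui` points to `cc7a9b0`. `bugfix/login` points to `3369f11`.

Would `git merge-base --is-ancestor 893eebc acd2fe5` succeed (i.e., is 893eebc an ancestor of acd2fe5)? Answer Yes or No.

No

Ancestors of acd2fe5: {1941b6e, acd2fe5, fb389c1}.
893eebc is not in that set, so it is not an ancestor of acd2fe5.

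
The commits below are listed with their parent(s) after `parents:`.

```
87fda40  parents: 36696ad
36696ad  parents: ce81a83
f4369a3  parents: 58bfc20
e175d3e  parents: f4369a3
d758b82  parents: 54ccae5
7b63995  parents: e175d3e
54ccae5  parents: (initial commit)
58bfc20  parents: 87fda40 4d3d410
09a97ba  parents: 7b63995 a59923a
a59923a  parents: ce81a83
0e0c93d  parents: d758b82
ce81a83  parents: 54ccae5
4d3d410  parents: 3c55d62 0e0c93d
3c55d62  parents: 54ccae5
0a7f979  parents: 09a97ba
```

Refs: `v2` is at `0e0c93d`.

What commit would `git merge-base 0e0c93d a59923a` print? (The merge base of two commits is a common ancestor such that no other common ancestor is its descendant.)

Ancestors of 0e0c93d: {0e0c93d, 54ccae5, d758b82}.
Ancestors of a59923a: {54ccae5, a59923a, ce81a83}.
Common ancestors: {54ccae5}.
The only common ancestor is 54ccae5, so it is the merge base.

54ccae5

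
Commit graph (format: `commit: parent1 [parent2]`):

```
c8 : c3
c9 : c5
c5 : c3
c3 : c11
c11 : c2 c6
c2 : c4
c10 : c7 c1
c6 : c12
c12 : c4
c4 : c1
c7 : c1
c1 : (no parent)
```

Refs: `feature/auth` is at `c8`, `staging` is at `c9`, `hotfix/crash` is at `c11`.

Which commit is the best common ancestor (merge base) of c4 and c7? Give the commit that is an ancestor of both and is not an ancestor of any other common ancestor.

Ancestors of c4: {c1, c4}.
Ancestors of c7: {c1, c7}.
Common ancestors: {c1}.
The only common ancestor is c1, so it is the merge base.

c1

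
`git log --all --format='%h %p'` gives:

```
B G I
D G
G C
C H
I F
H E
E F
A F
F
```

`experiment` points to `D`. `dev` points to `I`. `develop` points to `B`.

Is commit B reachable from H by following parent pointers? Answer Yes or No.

Ancestors of H: {E, F, H}.
B is not in that set, so it is not an ancestor of H.

No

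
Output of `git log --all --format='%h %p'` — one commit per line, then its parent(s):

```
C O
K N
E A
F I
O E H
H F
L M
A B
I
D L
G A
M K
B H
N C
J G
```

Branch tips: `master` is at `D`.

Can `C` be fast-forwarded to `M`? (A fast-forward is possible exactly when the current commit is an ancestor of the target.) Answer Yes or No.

A fast-forward from C to M is possible iff C is an ancestor of M.
Ancestors of M: {A, B, C, E, F, H, I, K, M, N, O}.
C is among them, so fast-forward is possible.

Yes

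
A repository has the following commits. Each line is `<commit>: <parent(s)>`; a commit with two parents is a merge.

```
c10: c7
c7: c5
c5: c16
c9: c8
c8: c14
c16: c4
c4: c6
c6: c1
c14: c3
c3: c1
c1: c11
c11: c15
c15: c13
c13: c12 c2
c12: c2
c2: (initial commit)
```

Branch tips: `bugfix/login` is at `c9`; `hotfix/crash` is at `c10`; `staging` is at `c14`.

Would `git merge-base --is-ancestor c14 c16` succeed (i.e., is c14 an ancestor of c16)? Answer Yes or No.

No

Ancestors of c16: {c1, c11, c12, c13, c15, c16, c2, c4, c6}.
c14 is not in that set, so it is not an ancestor of c16.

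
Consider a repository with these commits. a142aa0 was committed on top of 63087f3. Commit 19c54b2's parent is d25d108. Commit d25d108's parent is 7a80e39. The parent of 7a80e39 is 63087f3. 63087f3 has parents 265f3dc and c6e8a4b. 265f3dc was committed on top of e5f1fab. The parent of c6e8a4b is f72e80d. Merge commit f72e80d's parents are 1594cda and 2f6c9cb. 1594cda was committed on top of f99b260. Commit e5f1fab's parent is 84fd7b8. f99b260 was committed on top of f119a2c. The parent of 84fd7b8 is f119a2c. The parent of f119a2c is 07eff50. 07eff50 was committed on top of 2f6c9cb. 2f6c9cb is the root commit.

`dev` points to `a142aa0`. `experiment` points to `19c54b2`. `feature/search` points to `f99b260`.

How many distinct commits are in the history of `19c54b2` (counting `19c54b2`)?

Walking parent pointers from 19c54b2: reachable set = {07eff50, 1594cda, 19c54b2, 265f3dc, 2f6c9cb, 63087f3, 7a80e39, 84fd7b8, c6e8a4b, d25d108, e5f1fab, f119a2c, f72e80d, f99b260}.
That is 14 commits.

14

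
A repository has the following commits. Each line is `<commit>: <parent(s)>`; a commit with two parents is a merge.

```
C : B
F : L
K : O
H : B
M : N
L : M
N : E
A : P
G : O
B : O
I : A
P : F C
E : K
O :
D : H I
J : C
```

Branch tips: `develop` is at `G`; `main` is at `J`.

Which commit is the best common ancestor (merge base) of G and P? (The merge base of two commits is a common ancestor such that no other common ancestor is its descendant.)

Ancestors of G: {G, O}.
Ancestors of P: {B, C, E, F, K, L, M, N, O, P}.
Common ancestors: {O}.
The only common ancestor is O, so it is the merge base.

O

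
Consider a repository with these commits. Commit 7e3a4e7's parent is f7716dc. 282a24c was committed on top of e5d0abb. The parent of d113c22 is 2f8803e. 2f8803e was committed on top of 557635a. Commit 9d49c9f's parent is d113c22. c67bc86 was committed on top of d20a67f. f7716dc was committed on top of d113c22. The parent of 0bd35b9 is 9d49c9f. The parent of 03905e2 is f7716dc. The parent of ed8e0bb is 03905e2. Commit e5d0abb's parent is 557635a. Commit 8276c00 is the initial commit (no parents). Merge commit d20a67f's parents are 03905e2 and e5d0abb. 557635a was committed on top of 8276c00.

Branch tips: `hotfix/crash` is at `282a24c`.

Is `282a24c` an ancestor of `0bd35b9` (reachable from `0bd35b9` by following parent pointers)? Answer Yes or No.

No

Ancestors of 0bd35b9: {0bd35b9, 2f8803e, 557635a, 8276c00, 9d49c9f, d113c22}.
282a24c is not in that set, so it is not an ancestor of 0bd35b9.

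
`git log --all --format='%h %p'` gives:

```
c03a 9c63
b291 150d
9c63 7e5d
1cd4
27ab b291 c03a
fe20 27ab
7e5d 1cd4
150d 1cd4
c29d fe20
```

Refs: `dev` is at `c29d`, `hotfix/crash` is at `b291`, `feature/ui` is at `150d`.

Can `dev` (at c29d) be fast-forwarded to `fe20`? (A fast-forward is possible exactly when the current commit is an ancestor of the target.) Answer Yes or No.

No

A fast-forward from c29d to fe20 is possible iff c29d is an ancestor of fe20.
Ancestors of fe20: {150d, 1cd4, 27ab, 7e5d, 9c63, b291, c03a, fe20}.
c29d is not among them, so fast-forward is not possible.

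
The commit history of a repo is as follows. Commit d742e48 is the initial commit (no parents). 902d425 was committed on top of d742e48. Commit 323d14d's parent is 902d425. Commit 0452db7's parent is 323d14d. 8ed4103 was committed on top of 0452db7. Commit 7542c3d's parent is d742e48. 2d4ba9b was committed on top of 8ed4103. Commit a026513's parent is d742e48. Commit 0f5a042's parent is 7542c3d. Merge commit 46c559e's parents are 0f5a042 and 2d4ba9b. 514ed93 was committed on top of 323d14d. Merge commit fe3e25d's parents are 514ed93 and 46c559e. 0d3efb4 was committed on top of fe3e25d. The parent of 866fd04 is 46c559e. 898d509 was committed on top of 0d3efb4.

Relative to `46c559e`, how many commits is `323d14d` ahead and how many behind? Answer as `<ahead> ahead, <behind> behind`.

0 ahead, 6 behind

Reachable from 323d14d: {323d14d, 902d425, d742e48}.
Reachable from 46c559e: {0452db7, 0f5a042, 2d4ba9b, 323d14d, 46c559e, 7542c3d, 8ed4103, 902d425, d742e48}.
Only in 323d14d's history (ahead): {} — 0.
Only in 46c559e's history (behind): {0452db7, 0f5a042, 2d4ba9b, 46c559e, 7542c3d, 8ed4103} — 6.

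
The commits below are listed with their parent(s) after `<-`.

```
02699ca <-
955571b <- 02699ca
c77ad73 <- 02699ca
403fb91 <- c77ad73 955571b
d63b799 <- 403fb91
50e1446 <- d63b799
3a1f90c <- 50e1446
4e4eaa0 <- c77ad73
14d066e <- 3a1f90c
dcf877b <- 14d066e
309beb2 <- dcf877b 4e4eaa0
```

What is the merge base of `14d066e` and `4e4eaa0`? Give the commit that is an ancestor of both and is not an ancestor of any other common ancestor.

Ancestors of 14d066e: {02699ca, 14d066e, 3a1f90c, 403fb91, 50e1446, 955571b, c77ad73, d63b799}.
Ancestors of 4e4eaa0: {02699ca, 4e4eaa0, c77ad73}.
Common ancestors: {02699ca, c77ad73}.
Among these, c77ad73 is not an ancestor of any other common ancestor — it is the merge base.

c77ad73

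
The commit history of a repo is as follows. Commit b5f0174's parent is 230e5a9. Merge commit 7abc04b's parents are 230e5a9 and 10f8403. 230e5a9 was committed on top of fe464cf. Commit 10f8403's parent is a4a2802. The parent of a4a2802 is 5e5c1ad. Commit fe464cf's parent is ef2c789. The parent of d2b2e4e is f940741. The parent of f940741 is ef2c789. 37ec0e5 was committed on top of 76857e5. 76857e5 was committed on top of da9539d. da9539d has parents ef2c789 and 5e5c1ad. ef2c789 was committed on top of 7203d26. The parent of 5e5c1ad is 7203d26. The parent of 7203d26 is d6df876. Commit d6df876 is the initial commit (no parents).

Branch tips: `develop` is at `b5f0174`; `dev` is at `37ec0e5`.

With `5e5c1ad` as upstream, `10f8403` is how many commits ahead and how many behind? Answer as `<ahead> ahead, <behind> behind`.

2 ahead, 0 behind

Reachable from 10f8403: {10f8403, 5e5c1ad, 7203d26, a4a2802, d6df876}.
Reachable from 5e5c1ad: {5e5c1ad, 7203d26, d6df876}.
Only in 10f8403's history (ahead): {10f8403, a4a2802} — 2.
Only in 5e5c1ad's history (behind): {} — 0.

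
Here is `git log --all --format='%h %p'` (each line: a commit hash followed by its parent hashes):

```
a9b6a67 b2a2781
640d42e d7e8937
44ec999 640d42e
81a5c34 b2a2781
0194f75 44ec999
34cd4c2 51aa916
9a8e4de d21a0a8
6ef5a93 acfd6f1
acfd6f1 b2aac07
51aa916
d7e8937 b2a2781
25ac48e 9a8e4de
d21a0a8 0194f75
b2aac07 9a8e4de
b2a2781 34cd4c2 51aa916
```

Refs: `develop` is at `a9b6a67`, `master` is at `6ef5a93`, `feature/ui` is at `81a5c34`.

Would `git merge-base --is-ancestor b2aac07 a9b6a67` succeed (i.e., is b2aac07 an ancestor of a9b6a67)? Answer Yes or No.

No

Ancestors of a9b6a67: {34cd4c2, 51aa916, a9b6a67, b2a2781}.
b2aac07 is not in that set, so it is not an ancestor of a9b6a67.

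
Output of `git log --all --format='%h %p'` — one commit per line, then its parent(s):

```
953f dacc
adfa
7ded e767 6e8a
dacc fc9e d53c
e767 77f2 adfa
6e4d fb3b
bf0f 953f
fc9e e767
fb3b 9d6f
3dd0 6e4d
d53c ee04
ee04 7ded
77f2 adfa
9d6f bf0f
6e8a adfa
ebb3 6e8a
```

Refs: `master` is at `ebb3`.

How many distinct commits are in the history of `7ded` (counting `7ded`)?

5

Walking parent pointers from 7ded: reachable set = {6e8a, 77f2, 7ded, adfa, e767}.
That is 5 commits.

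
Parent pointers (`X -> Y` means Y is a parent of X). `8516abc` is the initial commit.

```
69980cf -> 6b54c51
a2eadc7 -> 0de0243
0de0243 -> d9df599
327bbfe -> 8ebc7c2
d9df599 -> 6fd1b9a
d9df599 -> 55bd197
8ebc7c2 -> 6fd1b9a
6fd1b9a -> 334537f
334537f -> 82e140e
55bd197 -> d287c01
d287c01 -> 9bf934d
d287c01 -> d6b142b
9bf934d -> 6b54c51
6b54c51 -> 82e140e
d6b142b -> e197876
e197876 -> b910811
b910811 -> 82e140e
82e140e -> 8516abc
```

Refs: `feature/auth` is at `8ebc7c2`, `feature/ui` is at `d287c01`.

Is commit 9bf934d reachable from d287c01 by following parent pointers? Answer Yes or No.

Yes

Ancestors of d287c01 (commits reachable by following parents): {6b54c51, 82e140e, 8516abc, 9bf934d, b910811, d287c01, d6b142b, e197876}.
9bf934d is in that set, so it is an ancestor of d287c01.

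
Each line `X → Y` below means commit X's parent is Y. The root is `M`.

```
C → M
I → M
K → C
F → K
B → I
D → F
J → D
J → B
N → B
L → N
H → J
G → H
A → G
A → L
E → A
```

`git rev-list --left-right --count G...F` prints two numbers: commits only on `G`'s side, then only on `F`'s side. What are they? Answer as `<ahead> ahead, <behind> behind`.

6 ahead, 0 behind

Reachable from G: {B, C, D, F, G, H, I, J, K, M}.
Reachable from F: {C, F, K, M}.
Only in G's history (ahead): {B, D, G, H, I, J} — 6.
Only in F's history (behind): {} — 0.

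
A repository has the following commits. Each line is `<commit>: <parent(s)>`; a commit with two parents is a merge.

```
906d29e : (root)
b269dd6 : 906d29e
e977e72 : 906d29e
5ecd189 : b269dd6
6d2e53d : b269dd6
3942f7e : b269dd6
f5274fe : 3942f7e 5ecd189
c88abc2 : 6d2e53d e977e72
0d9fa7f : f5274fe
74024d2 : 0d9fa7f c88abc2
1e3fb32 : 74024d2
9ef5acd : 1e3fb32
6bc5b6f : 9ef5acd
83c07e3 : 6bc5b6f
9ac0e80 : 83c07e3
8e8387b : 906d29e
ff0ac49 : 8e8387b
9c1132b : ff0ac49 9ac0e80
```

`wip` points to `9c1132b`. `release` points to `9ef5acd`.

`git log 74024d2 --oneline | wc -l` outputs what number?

Walking parent pointers from 74024d2: reachable set = {0d9fa7f, 3942f7e, 5ecd189, 6d2e53d, 74024d2, 906d29e, b269dd6, c88abc2, e977e72, f5274fe}.
That is 10 commits.

10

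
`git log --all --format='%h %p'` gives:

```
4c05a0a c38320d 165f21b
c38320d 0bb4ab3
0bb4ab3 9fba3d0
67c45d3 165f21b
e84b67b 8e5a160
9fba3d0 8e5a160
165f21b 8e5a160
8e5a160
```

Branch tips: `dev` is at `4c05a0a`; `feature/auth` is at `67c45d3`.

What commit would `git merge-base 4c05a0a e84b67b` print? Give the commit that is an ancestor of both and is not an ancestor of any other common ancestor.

Ancestors of 4c05a0a: {0bb4ab3, 165f21b, 4c05a0a, 8e5a160, 9fba3d0, c38320d}.
Ancestors of e84b67b: {8e5a160, e84b67b}.
Common ancestors: {8e5a160}.
The only common ancestor is 8e5a160, so it is the merge base.

8e5a160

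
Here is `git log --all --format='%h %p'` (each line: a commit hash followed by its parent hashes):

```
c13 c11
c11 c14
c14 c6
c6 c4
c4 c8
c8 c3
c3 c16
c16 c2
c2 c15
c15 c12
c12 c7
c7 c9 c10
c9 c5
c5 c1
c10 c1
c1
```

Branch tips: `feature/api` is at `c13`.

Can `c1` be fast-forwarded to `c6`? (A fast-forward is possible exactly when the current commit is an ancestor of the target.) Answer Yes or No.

A fast-forward from c1 to c6 is possible iff c1 is an ancestor of c6.
Ancestors of c6: {c1, c10, c12, c15, c16, c2, c3, c4, c5, c6, c7, c8, c9}.
c1 is among them, so fast-forward is possible.

Yes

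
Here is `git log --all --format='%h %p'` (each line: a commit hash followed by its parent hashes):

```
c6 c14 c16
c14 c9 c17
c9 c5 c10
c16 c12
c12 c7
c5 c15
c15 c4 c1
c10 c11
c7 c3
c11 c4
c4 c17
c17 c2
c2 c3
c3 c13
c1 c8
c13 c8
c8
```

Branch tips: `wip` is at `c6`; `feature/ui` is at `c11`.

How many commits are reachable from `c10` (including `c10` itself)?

8

Walking parent pointers from c10: reachable set = {c10, c11, c13, c17, c2, c3, c4, c8}.
That is 8 commits.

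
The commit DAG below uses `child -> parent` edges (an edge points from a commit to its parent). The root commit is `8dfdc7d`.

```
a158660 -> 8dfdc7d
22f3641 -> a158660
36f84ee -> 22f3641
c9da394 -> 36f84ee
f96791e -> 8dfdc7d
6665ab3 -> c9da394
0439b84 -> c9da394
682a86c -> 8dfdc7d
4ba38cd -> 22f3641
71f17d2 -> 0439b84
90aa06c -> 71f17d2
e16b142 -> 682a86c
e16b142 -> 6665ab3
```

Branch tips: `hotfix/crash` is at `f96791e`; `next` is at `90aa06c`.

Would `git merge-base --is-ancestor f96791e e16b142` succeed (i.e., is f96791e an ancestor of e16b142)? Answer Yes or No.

No

Ancestors of e16b142: {22f3641, 36f84ee, 6665ab3, 682a86c, 8dfdc7d, a158660, c9da394, e16b142}.
f96791e is not in that set, so it is not an ancestor of e16b142.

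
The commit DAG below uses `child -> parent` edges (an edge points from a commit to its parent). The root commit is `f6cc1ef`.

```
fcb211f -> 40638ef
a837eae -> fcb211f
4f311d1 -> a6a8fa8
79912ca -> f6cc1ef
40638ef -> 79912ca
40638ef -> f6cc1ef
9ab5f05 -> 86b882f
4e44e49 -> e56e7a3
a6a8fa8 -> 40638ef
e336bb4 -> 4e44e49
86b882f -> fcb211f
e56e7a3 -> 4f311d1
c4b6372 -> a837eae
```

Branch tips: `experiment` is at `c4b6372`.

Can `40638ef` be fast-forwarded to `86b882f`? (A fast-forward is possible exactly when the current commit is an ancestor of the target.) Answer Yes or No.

A fast-forward from 40638ef to 86b882f is possible iff 40638ef is an ancestor of 86b882f.
Ancestors of 86b882f: {40638ef, 79912ca, 86b882f, f6cc1ef, fcb211f}.
40638ef is among them, so fast-forward is possible.

Yes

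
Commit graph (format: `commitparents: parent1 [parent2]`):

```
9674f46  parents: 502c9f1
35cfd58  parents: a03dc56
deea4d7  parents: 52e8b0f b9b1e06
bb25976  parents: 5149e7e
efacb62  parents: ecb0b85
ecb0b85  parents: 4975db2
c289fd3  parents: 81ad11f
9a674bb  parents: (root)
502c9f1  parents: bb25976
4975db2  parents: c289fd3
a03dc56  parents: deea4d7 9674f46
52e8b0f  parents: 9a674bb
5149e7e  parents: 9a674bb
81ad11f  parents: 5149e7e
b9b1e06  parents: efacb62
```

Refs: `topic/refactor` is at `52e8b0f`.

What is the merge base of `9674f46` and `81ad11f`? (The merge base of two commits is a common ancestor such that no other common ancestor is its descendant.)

Ancestors of 9674f46: {502c9f1, 5149e7e, 9674f46, 9a674bb, bb25976}.
Ancestors of 81ad11f: {5149e7e, 81ad11f, 9a674bb}.
Common ancestors: {5149e7e, 9a674bb}.
Among these, 5149e7e is not an ancestor of any other common ancestor — it is the merge base.

5149e7e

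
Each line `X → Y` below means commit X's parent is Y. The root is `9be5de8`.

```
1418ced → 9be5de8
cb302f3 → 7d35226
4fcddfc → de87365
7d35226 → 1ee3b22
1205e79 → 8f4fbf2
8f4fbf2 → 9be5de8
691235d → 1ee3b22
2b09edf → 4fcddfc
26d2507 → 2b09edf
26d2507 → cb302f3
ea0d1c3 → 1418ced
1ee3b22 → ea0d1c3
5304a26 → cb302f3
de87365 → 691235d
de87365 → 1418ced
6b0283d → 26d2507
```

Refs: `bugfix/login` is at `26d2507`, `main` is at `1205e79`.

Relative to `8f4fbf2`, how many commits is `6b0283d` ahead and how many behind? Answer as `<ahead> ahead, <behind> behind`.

Reachable from 6b0283d: {1418ced, 1ee3b22, 26d2507, 2b09edf, 4fcddfc, 691235d, 6b0283d, 7d35226, 9be5de8, cb302f3, de87365, ea0d1c3}.
Reachable from 8f4fbf2: {8f4fbf2, 9be5de8}.
Only in 6b0283d's history (ahead): {1418ced, 1ee3b22, 26d2507, 2b09edf, 4fcddfc, 691235d, 6b0283d, 7d35226, cb302f3, de87365, ea0d1c3} — 11.
Only in 8f4fbf2's history (behind): {8f4fbf2} — 1.

11 ahead, 1 behind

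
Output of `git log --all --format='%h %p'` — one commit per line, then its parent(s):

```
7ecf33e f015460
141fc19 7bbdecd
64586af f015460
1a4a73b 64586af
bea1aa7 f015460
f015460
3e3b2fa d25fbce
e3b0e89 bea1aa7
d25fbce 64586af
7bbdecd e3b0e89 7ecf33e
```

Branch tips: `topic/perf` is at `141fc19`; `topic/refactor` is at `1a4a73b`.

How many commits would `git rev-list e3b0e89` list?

3

Walking parent pointers from e3b0e89: reachable set = {bea1aa7, e3b0e89, f015460}.
That is 3 commits.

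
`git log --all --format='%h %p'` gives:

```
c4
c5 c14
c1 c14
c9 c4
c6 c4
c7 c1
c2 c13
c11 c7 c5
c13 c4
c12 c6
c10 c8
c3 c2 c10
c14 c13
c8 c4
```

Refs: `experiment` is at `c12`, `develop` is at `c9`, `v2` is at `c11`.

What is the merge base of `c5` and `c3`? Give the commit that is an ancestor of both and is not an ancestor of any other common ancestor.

Ancestors of c5: {c13, c14, c4, c5}.
Ancestors of c3: {c10, c13, c2, c3, c4, c8}.
Common ancestors: {c13, c4}.
Among these, c13 is not an ancestor of any other common ancestor — it is the merge base.

c13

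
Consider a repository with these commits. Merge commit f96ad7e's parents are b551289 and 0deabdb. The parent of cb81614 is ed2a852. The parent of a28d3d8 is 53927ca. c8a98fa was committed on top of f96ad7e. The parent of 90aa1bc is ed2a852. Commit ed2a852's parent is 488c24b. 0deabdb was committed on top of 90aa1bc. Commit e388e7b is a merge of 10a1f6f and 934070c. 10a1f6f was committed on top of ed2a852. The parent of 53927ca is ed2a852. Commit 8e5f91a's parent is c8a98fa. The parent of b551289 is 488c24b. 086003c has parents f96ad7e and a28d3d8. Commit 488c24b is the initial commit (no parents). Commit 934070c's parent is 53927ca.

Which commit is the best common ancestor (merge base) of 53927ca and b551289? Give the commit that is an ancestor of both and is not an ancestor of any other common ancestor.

Ancestors of 53927ca: {488c24b, 53927ca, ed2a852}.
Ancestors of b551289: {488c24b, b551289}.
Common ancestors: {488c24b}.
The only common ancestor is 488c24b, so it is the merge base.

488c24b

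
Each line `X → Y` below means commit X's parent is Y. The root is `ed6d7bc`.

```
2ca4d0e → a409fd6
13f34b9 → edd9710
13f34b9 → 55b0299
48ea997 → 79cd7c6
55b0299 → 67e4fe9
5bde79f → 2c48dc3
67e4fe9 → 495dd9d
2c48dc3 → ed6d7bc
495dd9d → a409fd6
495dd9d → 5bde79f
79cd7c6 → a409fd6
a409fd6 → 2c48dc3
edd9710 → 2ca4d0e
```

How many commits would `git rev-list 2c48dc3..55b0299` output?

Reachable from 55b0299: {2c48dc3, 495dd9d, 55b0299, 5bde79f, 67e4fe9, a409fd6, ed6d7bc}.
Reachable from 2c48dc3: {2c48dc3, ed6d7bc}.
In 55b0299's history but not 2c48dc3's: {495dd9d, 55b0299, 5bde79f, 67e4fe9, a409fd6} — 5 commits.

5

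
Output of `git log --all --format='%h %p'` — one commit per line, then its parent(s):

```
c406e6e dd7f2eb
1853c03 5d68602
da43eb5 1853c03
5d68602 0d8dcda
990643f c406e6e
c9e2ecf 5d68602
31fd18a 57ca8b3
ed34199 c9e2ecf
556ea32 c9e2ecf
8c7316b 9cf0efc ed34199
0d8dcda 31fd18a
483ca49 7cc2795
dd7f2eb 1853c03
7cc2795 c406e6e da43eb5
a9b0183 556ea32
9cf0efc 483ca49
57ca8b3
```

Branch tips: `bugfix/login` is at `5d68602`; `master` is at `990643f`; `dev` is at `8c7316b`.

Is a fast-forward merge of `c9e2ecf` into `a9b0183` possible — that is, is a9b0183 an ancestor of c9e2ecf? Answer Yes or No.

A fast-forward from a9b0183 to c9e2ecf is possible iff a9b0183 is an ancestor of c9e2ecf.
Ancestors of c9e2ecf: {0d8dcda, 31fd18a, 57ca8b3, 5d68602, c9e2ecf}.
a9b0183 is not among them, so fast-forward is not possible.

No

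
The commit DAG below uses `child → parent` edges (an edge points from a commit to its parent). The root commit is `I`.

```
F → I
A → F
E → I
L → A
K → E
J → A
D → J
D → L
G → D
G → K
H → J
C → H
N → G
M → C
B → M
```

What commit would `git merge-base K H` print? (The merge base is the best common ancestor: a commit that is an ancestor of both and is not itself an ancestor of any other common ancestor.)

I

Ancestors of K: {E, I, K}.
Ancestors of H: {A, F, H, I, J}.
Common ancestors: {I}.
The only common ancestor is I, so it is the merge base.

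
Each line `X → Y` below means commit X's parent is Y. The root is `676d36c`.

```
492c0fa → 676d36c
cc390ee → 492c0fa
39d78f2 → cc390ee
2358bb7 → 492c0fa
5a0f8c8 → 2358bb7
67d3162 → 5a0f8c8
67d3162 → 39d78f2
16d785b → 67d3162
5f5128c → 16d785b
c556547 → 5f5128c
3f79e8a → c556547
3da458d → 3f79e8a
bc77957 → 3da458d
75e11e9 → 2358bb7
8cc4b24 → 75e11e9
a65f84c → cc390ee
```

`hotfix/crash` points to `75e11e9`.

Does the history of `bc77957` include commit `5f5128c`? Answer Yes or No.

Ancestors of bc77957 (commits reachable by following parents): {16d785b, 2358bb7, 39d78f2, 3da458d, 3f79e8a, 492c0fa, 5a0f8c8, 5f5128c, 676d36c, 67d3162, bc77957, c556547, cc390ee}.
5f5128c is in that set, so it is an ancestor of bc77957.

Yes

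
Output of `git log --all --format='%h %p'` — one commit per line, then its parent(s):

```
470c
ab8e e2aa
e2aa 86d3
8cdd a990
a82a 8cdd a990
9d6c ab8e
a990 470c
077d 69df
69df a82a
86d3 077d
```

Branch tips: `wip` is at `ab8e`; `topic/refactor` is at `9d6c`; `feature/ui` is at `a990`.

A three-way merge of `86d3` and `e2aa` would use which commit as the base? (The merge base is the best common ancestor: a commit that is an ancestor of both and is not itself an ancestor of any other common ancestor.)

86d3

Ancestors of 86d3: {077d, 470c, 69df, 86d3, 8cdd, a82a, a990}.
Ancestors of e2aa: {077d, 470c, 69df, 86d3, 8cdd, a82a, a990, e2aa}.
Common ancestors: {077d, 470c, 69df, 86d3, 8cdd, a82a, a990}.
Among these, 86d3 is not an ancestor of any other common ancestor — it is the merge base.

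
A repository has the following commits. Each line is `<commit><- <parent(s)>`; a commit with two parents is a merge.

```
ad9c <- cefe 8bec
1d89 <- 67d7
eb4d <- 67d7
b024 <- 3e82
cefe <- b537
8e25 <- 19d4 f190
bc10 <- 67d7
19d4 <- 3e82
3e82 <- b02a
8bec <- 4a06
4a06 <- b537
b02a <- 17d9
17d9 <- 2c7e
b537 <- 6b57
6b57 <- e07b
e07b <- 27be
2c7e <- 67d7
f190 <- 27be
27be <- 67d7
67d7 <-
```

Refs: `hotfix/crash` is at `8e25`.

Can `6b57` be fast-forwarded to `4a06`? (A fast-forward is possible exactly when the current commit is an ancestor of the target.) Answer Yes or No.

A fast-forward from 6b57 to 4a06 is possible iff 6b57 is an ancestor of 4a06.
Ancestors of 4a06: {27be, 4a06, 67d7, 6b57, b537, e07b}.
6b57 is among them, so fast-forward is possible.

Yes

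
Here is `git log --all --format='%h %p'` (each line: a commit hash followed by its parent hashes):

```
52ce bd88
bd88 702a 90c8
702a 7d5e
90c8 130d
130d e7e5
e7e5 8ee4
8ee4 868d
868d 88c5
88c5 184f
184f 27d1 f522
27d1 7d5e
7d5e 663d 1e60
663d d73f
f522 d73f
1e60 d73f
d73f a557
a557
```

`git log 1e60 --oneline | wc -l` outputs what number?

Walking parent pointers from 1e60: reachable set = {1e60, a557, d73f}.
That is 3 commits.

3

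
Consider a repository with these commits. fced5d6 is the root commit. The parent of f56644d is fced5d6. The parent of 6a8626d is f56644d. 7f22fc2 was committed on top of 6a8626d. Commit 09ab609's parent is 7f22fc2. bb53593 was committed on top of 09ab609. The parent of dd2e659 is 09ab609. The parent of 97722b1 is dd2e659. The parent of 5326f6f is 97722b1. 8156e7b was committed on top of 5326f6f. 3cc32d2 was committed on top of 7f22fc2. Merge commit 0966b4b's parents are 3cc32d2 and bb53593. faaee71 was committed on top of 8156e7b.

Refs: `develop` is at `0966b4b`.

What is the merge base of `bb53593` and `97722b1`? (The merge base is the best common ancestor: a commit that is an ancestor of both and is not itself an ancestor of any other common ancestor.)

09ab609

Ancestors of bb53593: {09ab609, 6a8626d, 7f22fc2, bb53593, f56644d, fced5d6}.
Ancestors of 97722b1: {09ab609, 6a8626d, 7f22fc2, 97722b1, dd2e659, f56644d, fced5d6}.
Common ancestors: {09ab609, 6a8626d, 7f22fc2, f56644d, fced5d6}.
Among these, 09ab609 is not an ancestor of any other common ancestor — it is the merge base.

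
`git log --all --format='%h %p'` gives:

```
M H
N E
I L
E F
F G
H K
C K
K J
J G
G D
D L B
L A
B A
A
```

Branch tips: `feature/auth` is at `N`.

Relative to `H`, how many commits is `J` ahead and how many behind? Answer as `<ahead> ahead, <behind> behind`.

Reachable from J: {A, B, D, G, J, L}.
Reachable from H: {A, B, D, G, H, J, K, L}.
Only in J's history (ahead): {} — 0.
Only in H's history (behind): {H, K} — 2.

0 ahead, 2 behind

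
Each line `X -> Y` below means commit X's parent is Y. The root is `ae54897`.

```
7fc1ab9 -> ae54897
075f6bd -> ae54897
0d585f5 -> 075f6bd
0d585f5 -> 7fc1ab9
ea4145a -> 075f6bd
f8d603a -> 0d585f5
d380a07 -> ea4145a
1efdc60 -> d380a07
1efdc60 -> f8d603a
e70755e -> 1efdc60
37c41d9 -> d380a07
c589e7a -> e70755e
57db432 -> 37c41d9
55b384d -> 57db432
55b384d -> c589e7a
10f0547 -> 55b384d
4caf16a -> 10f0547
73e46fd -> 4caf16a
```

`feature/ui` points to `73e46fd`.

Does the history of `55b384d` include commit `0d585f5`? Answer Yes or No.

Ancestors of 55b384d (commits reachable by following parents): {075f6bd, 0d585f5, 1efdc60, 37c41d9, 55b384d, 57db432, 7fc1ab9, ae54897, c589e7a, d380a07, e70755e, ea4145a, f8d603a}.
0d585f5 is in that set, so it is an ancestor of 55b384d.

Yes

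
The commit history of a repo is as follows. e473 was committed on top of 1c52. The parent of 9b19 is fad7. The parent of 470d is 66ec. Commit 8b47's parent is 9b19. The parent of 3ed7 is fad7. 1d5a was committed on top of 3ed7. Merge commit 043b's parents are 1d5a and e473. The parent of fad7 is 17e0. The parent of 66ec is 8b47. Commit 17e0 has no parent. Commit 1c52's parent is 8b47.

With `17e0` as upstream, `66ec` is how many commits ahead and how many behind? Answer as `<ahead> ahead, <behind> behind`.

4 ahead, 0 behind

Reachable from 66ec: {17e0, 66ec, 8b47, 9b19, fad7}.
Reachable from 17e0: {17e0}.
Only in 66ec's history (ahead): {66ec, 8b47, 9b19, fad7} — 4.
Only in 17e0's history (behind): {} — 0.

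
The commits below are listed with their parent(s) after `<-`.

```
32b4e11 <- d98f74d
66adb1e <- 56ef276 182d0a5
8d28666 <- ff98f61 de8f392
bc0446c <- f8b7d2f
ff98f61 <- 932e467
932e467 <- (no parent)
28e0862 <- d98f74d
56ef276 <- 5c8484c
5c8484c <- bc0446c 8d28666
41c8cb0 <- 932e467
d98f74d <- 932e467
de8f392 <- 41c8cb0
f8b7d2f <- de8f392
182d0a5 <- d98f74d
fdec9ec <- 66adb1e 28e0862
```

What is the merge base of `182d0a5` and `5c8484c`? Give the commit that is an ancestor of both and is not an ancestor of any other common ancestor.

Ancestors of 182d0a5: {182d0a5, 932e467, d98f74d}.
Ancestors of 5c8484c: {41c8cb0, 5c8484c, 8d28666, 932e467, bc0446c, de8f392, f8b7d2f, ff98f61}.
Common ancestors: {932e467}.
The only common ancestor is 932e467, so it is the merge base.

932e467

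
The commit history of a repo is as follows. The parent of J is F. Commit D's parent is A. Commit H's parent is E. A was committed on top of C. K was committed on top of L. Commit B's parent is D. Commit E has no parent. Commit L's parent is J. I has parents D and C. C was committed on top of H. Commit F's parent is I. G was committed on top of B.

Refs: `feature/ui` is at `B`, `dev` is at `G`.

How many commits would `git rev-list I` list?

Walking parent pointers from I: reachable set = {A, C, D, E, H, I}.
That is 6 commits.

6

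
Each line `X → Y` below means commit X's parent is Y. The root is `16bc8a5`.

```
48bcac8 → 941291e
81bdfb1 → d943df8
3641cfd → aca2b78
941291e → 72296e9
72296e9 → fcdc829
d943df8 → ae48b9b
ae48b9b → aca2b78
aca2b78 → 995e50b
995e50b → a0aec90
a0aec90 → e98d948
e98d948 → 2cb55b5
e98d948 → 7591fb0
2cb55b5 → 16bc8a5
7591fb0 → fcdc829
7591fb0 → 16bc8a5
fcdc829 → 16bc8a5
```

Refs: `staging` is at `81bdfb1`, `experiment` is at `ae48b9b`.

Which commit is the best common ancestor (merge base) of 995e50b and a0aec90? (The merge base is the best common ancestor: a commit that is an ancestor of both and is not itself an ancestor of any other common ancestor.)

a0aec90

Ancestors of 995e50b: {16bc8a5, 2cb55b5, 7591fb0, 995e50b, a0aec90, e98d948, fcdc829}.
Ancestors of a0aec90: {16bc8a5, 2cb55b5, 7591fb0, a0aec90, e98d948, fcdc829}.
Common ancestors: {16bc8a5, 2cb55b5, 7591fb0, a0aec90, e98d948, fcdc829}.
Among these, a0aec90 is not an ancestor of any other common ancestor — it is the merge base.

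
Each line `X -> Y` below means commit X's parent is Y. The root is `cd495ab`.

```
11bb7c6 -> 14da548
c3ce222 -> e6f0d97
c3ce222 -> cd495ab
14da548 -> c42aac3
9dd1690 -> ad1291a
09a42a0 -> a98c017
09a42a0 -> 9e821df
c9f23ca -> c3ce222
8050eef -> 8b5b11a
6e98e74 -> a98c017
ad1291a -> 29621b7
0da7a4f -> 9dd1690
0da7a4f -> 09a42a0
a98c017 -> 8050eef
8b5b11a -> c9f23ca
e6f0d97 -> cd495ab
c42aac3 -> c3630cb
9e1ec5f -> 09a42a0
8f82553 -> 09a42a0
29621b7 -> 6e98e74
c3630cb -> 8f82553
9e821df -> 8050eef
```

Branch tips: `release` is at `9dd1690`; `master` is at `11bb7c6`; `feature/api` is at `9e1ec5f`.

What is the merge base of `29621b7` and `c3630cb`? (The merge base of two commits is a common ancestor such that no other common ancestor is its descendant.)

Ancestors of 29621b7: {29621b7, 6e98e74, 8050eef, 8b5b11a, a98c017, c3ce222, c9f23ca, cd495ab, e6f0d97}.
Ancestors of c3630cb: {09a42a0, 8050eef, 8b5b11a, 8f82553, 9e821df, a98c017, c3630cb, c3ce222, c9f23ca, cd495ab, e6f0d97}.
Common ancestors: {8050eef, 8b5b11a, a98c017, c3ce222, c9f23ca, cd495ab, e6f0d97}.
Among these, a98c017 is not an ancestor of any other common ancestor — it is the merge base.

a98c017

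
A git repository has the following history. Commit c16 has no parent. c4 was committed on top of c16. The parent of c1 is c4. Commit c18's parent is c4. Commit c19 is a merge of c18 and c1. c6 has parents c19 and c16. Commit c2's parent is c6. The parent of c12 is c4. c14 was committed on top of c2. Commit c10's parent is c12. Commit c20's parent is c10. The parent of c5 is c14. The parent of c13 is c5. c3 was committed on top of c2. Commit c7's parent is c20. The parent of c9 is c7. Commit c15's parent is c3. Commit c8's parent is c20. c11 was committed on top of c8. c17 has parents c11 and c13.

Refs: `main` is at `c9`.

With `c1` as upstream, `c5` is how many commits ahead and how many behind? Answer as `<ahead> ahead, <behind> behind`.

6 ahead, 0 behind

Reachable from c5: {c1, c14, c16, c18, c19, c2, c4, c5, c6}.
Reachable from c1: {c1, c16, c4}.
Only in c5's history (ahead): {c14, c18, c19, c2, c5, c6} — 6.
Only in c1's history (behind): {} — 0.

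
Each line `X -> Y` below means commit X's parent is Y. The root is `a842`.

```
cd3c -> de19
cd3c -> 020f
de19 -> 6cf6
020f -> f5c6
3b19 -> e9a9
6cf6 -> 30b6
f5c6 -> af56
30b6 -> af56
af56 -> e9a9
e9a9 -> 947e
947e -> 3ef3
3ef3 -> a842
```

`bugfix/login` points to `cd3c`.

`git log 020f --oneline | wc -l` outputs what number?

Walking parent pointers from 020f: reachable set = {020f, 3ef3, 947e, a842, af56, e9a9, f5c6}.
That is 7 commits.

7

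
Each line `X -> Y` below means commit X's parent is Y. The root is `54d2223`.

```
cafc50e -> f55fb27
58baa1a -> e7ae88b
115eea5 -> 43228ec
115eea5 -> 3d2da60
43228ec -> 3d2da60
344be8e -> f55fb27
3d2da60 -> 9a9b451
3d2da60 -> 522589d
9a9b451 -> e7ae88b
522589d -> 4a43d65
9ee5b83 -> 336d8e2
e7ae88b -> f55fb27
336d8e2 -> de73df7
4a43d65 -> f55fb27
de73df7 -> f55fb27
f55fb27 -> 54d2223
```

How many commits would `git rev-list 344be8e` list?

Walking parent pointers from 344be8e: reachable set = {344be8e, 54d2223, f55fb27}.
That is 3 commits.

3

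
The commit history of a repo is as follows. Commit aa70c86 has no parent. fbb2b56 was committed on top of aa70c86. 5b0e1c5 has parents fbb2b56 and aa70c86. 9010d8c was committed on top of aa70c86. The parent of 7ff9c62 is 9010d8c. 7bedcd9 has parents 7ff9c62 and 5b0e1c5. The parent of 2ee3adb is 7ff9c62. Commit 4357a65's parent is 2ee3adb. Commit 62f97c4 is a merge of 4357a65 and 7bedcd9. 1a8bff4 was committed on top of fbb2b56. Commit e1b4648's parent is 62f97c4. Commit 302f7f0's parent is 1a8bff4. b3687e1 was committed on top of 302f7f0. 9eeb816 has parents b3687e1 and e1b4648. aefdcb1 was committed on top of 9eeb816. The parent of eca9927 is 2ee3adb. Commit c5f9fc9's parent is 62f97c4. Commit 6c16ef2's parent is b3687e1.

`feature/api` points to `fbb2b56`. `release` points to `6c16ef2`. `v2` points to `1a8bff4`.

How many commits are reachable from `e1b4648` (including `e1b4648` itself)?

10

Walking parent pointers from e1b4648: reachable set = {2ee3adb, 4357a65, 5b0e1c5, 62f97c4, 7bedcd9, 7ff9c62, 9010d8c, aa70c86, e1b4648, fbb2b56}.
That is 10 commits.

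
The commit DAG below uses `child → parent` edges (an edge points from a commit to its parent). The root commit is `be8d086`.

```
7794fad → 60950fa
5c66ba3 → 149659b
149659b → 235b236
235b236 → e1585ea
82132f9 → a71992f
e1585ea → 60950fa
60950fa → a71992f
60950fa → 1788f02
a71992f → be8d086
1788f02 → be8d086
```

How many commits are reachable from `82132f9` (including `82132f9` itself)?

3

Walking parent pointers from 82132f9: reachable set = {82132f9, a71992f, be8d086}.
That is 3 commits.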